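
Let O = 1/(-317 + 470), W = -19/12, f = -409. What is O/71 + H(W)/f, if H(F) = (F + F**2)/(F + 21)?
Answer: -100405/4140845244 ≈ -2.4247e-5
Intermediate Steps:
W = -19/12 (W = -19*1/12 = -19/12 ≈ -1.5833)
H(F) = (F + F**2)/(21 + F)
O = 1/153 ≈ 0.0065359
O/71 + H(W)/f = (1/153)/71 - 19*(1 - 19/12)/(12*(21 - 19/12))/(-409) = (1/153)*(1/71) - 19/12*(-7/12)/233/12*(-1/409) = 1/10863 - 19/12*12/233*(-7/12)*(-1/409) = 1/10863 + (133/2796)*(-1/409) = 1/10863 - 133/1143564 = -100405/4140845244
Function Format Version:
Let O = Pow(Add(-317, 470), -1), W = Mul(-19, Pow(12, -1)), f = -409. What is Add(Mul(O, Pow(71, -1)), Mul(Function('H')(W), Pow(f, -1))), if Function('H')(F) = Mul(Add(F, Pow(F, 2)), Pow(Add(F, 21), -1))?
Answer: Rational(-100405, 4140845244) ≈ -2.4247e-5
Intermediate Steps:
W = Rational(-19, 12) (W = Mul(-19, Rational(1, 12)) = Rational(-19, 12) ≈ -1.5833)
Function('H')(F) = Mul(Pow(Add(21, F), -1), Add(F, Pow(F, 2))) (Function('H')(F) = Mul(Add(F, Pow(F, 2)), Pow(Add(21, F), -1)) = Mul(Pow(Add(21, F), -1), Add(F, Pow(F, 2))))
O = Rational(1, 153) (O = Pow(153, -1) = Rational(1, 153) ≈ 0.0065359)
Add(Mul(O, Pow(71, -1)), Mul(Function('H')(W), Pow(f, -1))) = Add(Mul(Rational(1, 153), Pow(71, -1)), Mul(Mul(Rational(-19, 12), Pow(Add(21, Rational(-19, 12)), -1), Add(1, Rational(-19, 12))), Pow(-409, -1))) = Add(Mul(Rational(1, 153), Rational(1, 71)), Mul(Mul(Rational(-19, 12), Pow(Rational(233, 12), -1), Rational(-7, 12)), Rational(-1, 409))) = Add(Rational(1, 10863), Mul(Mul(Rational(-19, 12), Rational(12, 233), Rational(-7, 12)), Rational(-1, 409))) = Add(Rational(1, 10863), Mul(Rational(133, 2796), Rational(-1, 409))) = Add(Rational(1, 10863), Rational(-133, 1143564)) = Rational(-100405, 4140845244)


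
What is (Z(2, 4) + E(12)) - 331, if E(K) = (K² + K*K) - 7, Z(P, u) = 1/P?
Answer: -99/2 ≈ -49.500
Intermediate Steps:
E(K) = -7 + 2*K² (E(K) = (K² + K²) - 7 = 2*K² - 7 = -7 + 2*K²)
(Z(2, 4) + E(12)) - 331 = (1/2 + (-7 + 2*12²)) - 331 = (½ + (-7 + 2*144)) - 331 = (½ + (-7 + 288)) - 331 = (½ + 281) - 331 = 563/2 - 331 = -99/2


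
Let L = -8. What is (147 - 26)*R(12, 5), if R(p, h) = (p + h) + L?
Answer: 1089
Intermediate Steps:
R(p, h) = -8 + h + p (R(p, h) = (p + h) - 8 = (h + p) - 8 = -8 + h + p)
(147 - 26)*R(12, 5) = (147 - 26)*(-8 + 5 + 12) = 121*9 = 1089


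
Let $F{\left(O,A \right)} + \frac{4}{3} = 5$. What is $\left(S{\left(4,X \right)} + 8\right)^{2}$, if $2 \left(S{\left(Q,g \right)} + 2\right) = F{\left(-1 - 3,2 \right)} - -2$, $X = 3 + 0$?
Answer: $\frac{2809}{36} \approx 78.028$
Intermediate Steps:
$F{\left(O,A \right)} = \frac{11}{3}$ ($F{\left(O,A \right)} = - \frac{4}{3} + 5 = \frac{11}{3}$)
$X = 3$
$S{\left(Q,g \right)} = \frac{5}{6}$ ($S{\left(Q,g \right)} = -2 + \frac{\frac{11}{3} - -2}{2} = -2 + \frac{\frac{11}{3} + 2}{2} = -2 + \frac{1}{2} \cdot \frac{17}{3} = -2 + \frac{17}{6} = \frac{5}{6}$)
$\left(S{\left(4,X \right)} + 8\right)^{2} = \left(\frac{5}{6} + 8\right)^{2} = \left(\frac{53}{6}\right)^{2} = \frac{2809}{36}$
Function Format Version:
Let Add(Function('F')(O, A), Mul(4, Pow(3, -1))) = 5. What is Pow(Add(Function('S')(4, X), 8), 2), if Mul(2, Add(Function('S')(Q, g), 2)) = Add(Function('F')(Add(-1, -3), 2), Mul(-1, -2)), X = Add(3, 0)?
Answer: Rational(2809, 36) ≈ 78.028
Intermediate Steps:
Function('F')(O, A) = Rational(11, 3) (Function('F')(O, A) = Add(Rational(-4, 3), 5) = Rational(11, 3))
X = 3
Function('S')(Q, g) = Rational(5, 6) (Function('S')(Q, g) = Add(-2, Mul(Rational(1, 2), Add(Rational(11, 3), Mul(-1, -2)))) = Add(-2, Mul(Rational(1, 2), Add(Rational(11, 3), 2))) = Add(-2, Mul(Rational(1, 2), Rational(17, 3))) = Add(-2, Rational(17, 6)) = Rational(5, 6))
Pow(Add(Function('S')(4, X), 8), 2) = Pow(Add(Rational(5, 6), 8), 2) = Pow(Rational(53, 6), 2) = Rational(2809, 36)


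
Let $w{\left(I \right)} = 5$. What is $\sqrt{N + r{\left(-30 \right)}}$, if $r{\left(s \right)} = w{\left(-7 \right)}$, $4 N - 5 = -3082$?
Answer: $\frac{i \sqrt{3057}}{2} \approx 27.645 i$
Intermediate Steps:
$N = - \frac{3077}{4}$ ($N = \frac{5}{4} + \frac{1}{4} \left(-3082\right) = \frac{5}{4} - \frac{1541}{2} = - \frac{3077}{4} \approx -769.25$)
$r{\left(s \right)} = 5$
$\sqrt{N + r{\left(-30 \right)}} = \sqrt{- \frac{3077}{4} + 5} = \sqrt{- \frac{3057}{4}} = \frac{i \sqrt{3057}}{2}$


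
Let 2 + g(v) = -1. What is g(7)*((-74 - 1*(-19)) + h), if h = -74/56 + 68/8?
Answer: 4017/28 ≈ 143.46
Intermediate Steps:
h = 201/28 (h = -74*1/56 + 68*(⅛) = -37/28 + 17/2 = 201/28 ≈ 7.1786)
g(v) = -3 (g(v) = -2 - 1 = -3)
g(7)*((-74 - 1*(-19)) + h) = -3*((-74 - 1*(-19)) + 201/28) = -3*((-74 + 19) + 201/28) = -3*(-55 + 201/28) = -3*(-1339/28) = 4017/28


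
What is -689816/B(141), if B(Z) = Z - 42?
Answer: -689816/99 ≈ -6967.8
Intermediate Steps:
B(Z) = -42 + Z
-689816/B(141) = -689816/(-42 + 141) = -689816/99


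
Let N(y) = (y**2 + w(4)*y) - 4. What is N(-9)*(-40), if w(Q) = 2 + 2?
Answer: -1640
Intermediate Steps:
w(Q) = 4
N(y) = -4 + y**2 + 4*y (N(y) = (y**2 + 4*y) - 4 = -4 + y**2 + 4*y)
N(-9)*(-40) = (-4 + (-9)**2 + 4*(-9))*(-40) = (-4 + 81 - 36)*(-40) = 41*(-40) = -1640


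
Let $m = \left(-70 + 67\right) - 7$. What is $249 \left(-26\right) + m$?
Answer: $-6484$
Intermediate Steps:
$m = -10$ ($m = -3 - 7 = -10$)
$249 \left(-26\right) + m = 249 \left(-26\right) - 10 = -6474 - 10 = -6484$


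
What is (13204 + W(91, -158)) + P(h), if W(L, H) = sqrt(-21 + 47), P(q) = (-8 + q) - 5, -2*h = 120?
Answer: 13131 + sqrt(26) ≈ 13136.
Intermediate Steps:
h = -60 (h = -1/2*120 = -60)
P(q) = -13 + q
W(L, H) = sqrt(26)
(13204 + W(91, -158)) + P(h) = (13204 + sqrt(26)) + (-13 - 60) = (13204 + sqrt(26)) - 73 = 13131 + sqrt(26)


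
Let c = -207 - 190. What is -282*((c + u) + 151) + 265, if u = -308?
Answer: 156493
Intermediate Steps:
c = -397
-282*((c + u) + 151) + 265 = -282*((-397 - 308) + 151) + 265 = -282*(-705 + 151) + 265 = -282*(-554) + 265 = 156228 + 265 = 156493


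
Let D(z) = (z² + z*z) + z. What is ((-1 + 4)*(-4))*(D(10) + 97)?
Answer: -3684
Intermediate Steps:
D(z) = z + 2*z² (D(z) = (z² + z²) + z = 2*z² + z = z + 2*z²)
((-1 + 4)*(-4))*(D(10) + 97) = ((-1 + 4)*(-4))*(10*(1 + 2*10) + 97) = (3*(-4))*(10*(1 + 20) + 97) = -12*(10*21 + 97) = -12*(210 + 97) = -12*307 = -3684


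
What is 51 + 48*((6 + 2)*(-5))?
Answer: -1869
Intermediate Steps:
51 + 48*((6 + 2)*(-5)) = 51 + 48*(8*(-5)) = 51 + 48*(-40) = 51 - 1920 = -1869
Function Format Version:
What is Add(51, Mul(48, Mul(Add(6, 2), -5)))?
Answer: -1869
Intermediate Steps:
Add(51, Mul(48, Mul(Add(6, 2), -5))) = Add(51, Mul(48, Mul(8, -5))) = Add(51, Mul(48, -40)) = Add(51, -1920) = -1869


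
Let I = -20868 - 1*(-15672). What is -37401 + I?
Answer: -42597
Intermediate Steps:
I = -5196 (I = -20868 + 15672 = -5196)
-37401 + I = -37401 - 5196 = -42597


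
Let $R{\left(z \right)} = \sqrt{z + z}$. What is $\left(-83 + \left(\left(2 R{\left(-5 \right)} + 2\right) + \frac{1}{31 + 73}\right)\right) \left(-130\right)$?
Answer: $\frac{42115}{4} - 260 i \sqrt{10} \approx 10529.0 - 822.19 i$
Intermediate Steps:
$R{\left(z \right)} = \sqrt{2} \sqrt{z}$ ($R{\left(z \right)} = \sqrt{2 z} = \sqrt{2} \sqrt{z}$)
$\left(-83 + \left(\left(2 R{\left(-5 \right)} + 2\right) + \frac{1}{31 + 73}\right)\right) \left(-130\right) = \left(-83 + \left(\left(2 \sqrt{2} \sqrt{-5} + 2\right) + \frac{1}{31 + 73}\right)\right) \left(-130\right) = \left(-83 + \left(\left(2 \sqrt{2} i \sqrt{5} + 2\right) + \frac{1}{104}\right)\right) \left(-130\right) = \left(-83 + \left(\left(2 i \sqrt{10} + 2\right) + \frac{1}{104}\right)\right) \left(-130\right) = \left(-83 + \left(\left(2 + 2 i \sqrt{10}\right) + \frac{1}{104}\right)\right) \left(-130\right) = \left(-83 + \left(\frac{209}{104} + 2 i \sqrt{10}\right)\right) \left(-130\right) = \left(- \frac{8423}{104} + 2 i \sqrt{10}\right) \left(-130\right) = \frac{42115}{4} - 260 i \sqrt{10}$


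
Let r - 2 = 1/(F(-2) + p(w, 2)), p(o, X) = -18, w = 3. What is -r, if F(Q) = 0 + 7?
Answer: -21/11 ≈ -1.9091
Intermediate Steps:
F(Q) = 7
r = 21/11 (r = 2 + 1/(7 - 18) = 2 + 1/(-11) = 2 - 1/11 = 21/11 ≈ 1.9091)
-r = -1*21/11 = -21/11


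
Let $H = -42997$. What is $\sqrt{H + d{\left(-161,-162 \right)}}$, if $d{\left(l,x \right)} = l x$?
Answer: $i \sqrt{16915} \approx 130.06 i$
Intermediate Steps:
$\sqrt{H + d{\left(-161,-162 \right)}} = \sqrt{-42997 - -26082} = \sqrt{-42997 + 26082} = \sqrt{-16915} = i \sqrt{16915}$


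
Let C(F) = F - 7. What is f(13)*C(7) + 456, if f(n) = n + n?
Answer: 456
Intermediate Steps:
f(n) = 2*n
C(F) = -7 + F
f(13)*C(7) + 456 = (2*13)*(-7 + 7) + 456 = 26*0 + 456 = 0 + 456 = 456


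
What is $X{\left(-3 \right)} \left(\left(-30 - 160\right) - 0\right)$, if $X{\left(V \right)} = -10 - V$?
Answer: $1330$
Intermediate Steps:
$X{\left(-3 \right)} \left(\left(-30 - 160\right) - 0\right) = \left(-10 - -3\right) \left(\left(-30 - 160\right) - 0\right) = \left(-10 + 3\right) \left(-190 + 0\right) = \left(-7\right) \left(-190\right) = 1330$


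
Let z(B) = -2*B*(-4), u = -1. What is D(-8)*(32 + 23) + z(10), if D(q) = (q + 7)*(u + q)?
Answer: 575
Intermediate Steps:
D(q) = (-1 + q)*(7 + q) (D(q) = (q + 7)*(-1 + q) = (7 + q)*(-1 + q) = (-1 + q)*(7 + q))
z(B) = 8*B
D(-8)*(32 + 23) + z(10) = (-7 + (-8)² + 6*(-8))*(32 + 23) + 8*10 = (-7 + 64 - 48)*55 + 80 = 9*55 + 80 = 495 + 80 = 575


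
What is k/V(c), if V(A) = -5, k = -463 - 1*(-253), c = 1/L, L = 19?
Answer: 42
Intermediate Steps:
c = 1/19 ≈ 0.052632
k = -210 (k = -463 + 253 = -210)
k/V(c) = -210/(-5) = -210*(-1/5) = 42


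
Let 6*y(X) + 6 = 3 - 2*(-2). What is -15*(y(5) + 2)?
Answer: -65/2 ≈ -32.500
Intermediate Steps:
y(X) = 1/6 (y(X) = -1 + (3 - 2*(-2))/6 = -1 + (3 + 4)/6 = -1 + (1/6)*7 = -1 + 7/6 = 1/6)
-15*(y(5) + 2) = -15*(1/6 + 2) = -15*13/6 = -65/2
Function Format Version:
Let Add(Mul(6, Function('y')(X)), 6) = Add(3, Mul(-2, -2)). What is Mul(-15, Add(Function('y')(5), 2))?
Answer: Rational(-65, 2) ≈ -32.500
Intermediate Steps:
Function('y')(X) = Rational(1, 6) (Function('y')(X) = Add(-1, Mul(Rational(1, 6), Add(3, Mul(-2, -2)))) = Add(-1, Mul(Rational(1, 6), Add(3, 4))) = Add(-1, Mul(Rational(1, 6), 7)) = Add(-1, Rational(7, 6)) = Rational(1, 6))
Mul(-15, Add(Function('y')(5), 2)) = Mul(-15, Add(Rational(1, 6), 2)) = Mul(-15, Rational(13, 6)) = Rational(-65, 2)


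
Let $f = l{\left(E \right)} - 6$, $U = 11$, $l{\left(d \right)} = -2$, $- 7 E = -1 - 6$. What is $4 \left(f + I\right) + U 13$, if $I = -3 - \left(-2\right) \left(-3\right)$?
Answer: $75$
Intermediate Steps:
$E = 1$ ($E = - \frac{-1 - 6}{7} = \left(- \frac{1}{7}\right) \left(-7\right) = 1$)
$f = -8$ ($f = -2 - 6 = -8$)
$I = -9$ ($I = -3 - 6 = -9$)
$4 \left(f + I\right) + U 13 = 4 \left(-8 - 9\right) + 11 \cdot 13 = 4 \left(-17\right) + 143 = -68 + 143 = 75$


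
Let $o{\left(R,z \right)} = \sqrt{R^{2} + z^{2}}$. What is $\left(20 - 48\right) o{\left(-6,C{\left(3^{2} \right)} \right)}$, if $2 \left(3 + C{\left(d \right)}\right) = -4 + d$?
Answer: $- 14 \sqrt{145} \approx -168.58$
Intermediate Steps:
$C{\left(d \right)} = -5 + \frac{d}{2}$ ($C{\left(d \right)} = -3 + \frac{-4 + d}{2} = -3 + \left(-2 + \frac{d}{2}\right) = -5 + \frac{d}{2}$)
$\left(20 - 48\right) o{\left(-6,C{\left(3^{2} \right)} \right)} = \left(20 - 48\right) \sqrt{\left(-6\right)^{2} + \left(-5 + \frac{3^{2}}{2}\right)^{2}} = - 28 \sqrt{36 + \left(-5 + \frac{1}{2} \cdot 9\right)^{2}} = - 28 \sqrt{36 + \left(-5 + \frac{9}{2}\right)^{2}} = - 28 \sqrt{36 + \left(- \frac{1}{2}\right)^{2}} = - 28 \sqrt{36 + \frac{1}{4}} = - 28 \sqrt{\frac{145}{4}} = - 28 \frac{\sqrt{145}}{2} = - 14 \sqrt{145}$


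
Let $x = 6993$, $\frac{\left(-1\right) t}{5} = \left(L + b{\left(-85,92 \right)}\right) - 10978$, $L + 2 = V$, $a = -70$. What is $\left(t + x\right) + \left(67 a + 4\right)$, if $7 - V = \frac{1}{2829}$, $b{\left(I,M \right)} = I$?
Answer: $\frac{162941918}{2829} \approx 57597.0$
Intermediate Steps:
$V = \frac{19802}{2829}$ ($V = 7 - \frac{1}{2829} = \frac{19802}{2829} \approx 6.9996$)
$L = \frac{14144}{2829}$ ($L = -2 + \frac{19802}{2829} = \frac{14144}{2829} \approx 4.9996$)
$t = \frac{156415415}{2829}$ ($t = - 5 \left(\left(\frac{14144}{2829} - 85\right) - 10978\right) = - 5 \left(- \frac{226321}{2829} - 10978\right) = \left(-5\right) \left(- \frac{31283083}{2829}\right) = \frac{156415415}{2829} \approx 55290.0$)
$\left(t + x\right) + \left(67 a + 4\right) = \left(\frac{156415415}{2829} + 6993\right) + \left(67 \left(-70\right) + 4\right) = \frac{176198612}{2829} + \left(-4690 + 4\right) = \frac{176198612}{2829} - 4686 = \frac{162941918}{2829}$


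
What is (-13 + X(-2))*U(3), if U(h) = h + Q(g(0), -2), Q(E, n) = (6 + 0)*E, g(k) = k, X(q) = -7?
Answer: -60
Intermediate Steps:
Q(E, n) = 6*E
U(h) = h (U(h) = h + 6*0 = h + 0 = h)
(-13 + X(-2))*U(3) = (-13 - 7)*3 = -20*3 = -60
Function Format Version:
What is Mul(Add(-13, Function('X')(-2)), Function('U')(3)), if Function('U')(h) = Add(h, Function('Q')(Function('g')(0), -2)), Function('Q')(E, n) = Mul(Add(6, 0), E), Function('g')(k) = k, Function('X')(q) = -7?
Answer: -60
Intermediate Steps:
Function('Q')(E, n) = Mul(6, E)
Function('U')(h) = h (Function('U')(h) = Add(h, Mul(6, 0)) = Add(h, 0) = h)
Mul(Add(-13, Function('X')(-2)), Function('U')(3)) = Mul(Add(-13, -7), 3) = Mul(-20, 3) = -60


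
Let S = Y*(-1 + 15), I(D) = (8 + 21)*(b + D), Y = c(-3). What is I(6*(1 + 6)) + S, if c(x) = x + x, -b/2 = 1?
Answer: 1076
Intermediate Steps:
b = -2 (b = -2*1 = -2)
c(x) = 2*x
Y = -6 (Y = 2*(-3) = -6)
I(D) = -58 + 29*D (I(D) = (8 + 21)*(-2 + D) = 29*(-2 + D) = -58 + 29*D)
S = -84 (S = -6*(-1 + 15) = -6*14 = -84)
I(6*(1 + 6)) + S = (-58 + 29*(6*(1 + 6))) - 84 = (-58 + 29*(6*7)) - 84 = (-58 + 29*42) - 84 = (-58 + 1218) - 84 = 1160 - 84 = 1076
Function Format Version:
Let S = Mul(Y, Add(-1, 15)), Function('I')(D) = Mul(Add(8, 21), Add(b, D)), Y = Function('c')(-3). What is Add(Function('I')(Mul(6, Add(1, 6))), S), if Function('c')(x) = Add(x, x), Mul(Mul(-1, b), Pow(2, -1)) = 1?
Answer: 1076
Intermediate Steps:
b = -2 (b = Mul(-2, 1) = -2)
Function('c')(x) = Mul(2, x)
Y = -6 (Y = Mul(2, -3) = -6)
Function('I')(D) = Add(-58, Mul(29, D)) (Function('I')(D) = Mul(Add(8, 21), Add(-2, D)) = Mul(29, Add(-2, D)) = Add(-58, Mul(29, D)))
S = -84 (S = Mul(-6, Add(-1, 15)) = Mul(-6, 14) = -84)
Add(Function('I')(Mul(6, Add(1, 6))), S) = Add(Add(-58, Mul(29, Mul(6, Add(1, 6)))), -84) = Add(Add(-58, Mul(29, Mul(6, 7))), -84) = Add(Add(-58, Mul(29, 42)), -84) = Add(Add(-58, 1218), -84) = Add(1160, -84) = 1076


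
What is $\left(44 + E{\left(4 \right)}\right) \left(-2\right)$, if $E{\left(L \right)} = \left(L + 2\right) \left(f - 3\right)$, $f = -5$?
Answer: $8$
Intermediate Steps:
$E{\left(L \right)} = -16 - 8 L$ ($E{\left(L \right)} = \left(L + 2\right) \left(-5 - 3\right) = \left(2 + L\right) \left(-8\right) = -16 - 8 L$)
$\left(44 + E{\left(4 \right)}\right) \left(-2\right) = \left(44 - 48\right) \left(-2\right) = \left(-4\right) \left(-2\right) = 8$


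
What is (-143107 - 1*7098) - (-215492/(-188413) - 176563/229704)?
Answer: -6500771435459009/43279219752 ≈ -1.5021e+5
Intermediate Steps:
(-143107 - 1*7098) - (-215492/(-188413) - 176563/229704) = (-143107 - 7098) - (-215492*(-1/188413) - 176563*1/229704) = -150205 - (215492/188413 - 176563/229704) = -150205 - 1*16232609849/43279219752 = -150205 - 16232609849/43279219752 = -6500771435459009/43279219752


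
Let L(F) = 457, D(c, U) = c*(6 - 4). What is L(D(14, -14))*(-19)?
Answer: -8683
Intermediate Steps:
D(c, U) = 2*c (D(c, U) = c*2 = 2*c)
L(D(14, -14))*(-19) = 457*(-19) = -8683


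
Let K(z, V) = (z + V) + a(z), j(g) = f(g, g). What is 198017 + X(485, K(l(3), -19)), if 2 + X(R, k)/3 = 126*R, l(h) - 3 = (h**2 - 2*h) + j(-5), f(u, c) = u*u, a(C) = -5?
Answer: 381341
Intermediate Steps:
f(u, c) = u**2
j(g) = g**2
l(h) = 28 + h**2 - 2*h (l(h) = 3 + ((h**2 - 2*h) + (-5)**2) = 3 + ((h**2 - 2*h) + 25) = 3 + (25 + h**2 - 2*h) = 28 + h**2 - 2*h)
K(z, V) = -5 + V + z (K(z, V) = (z + V) - 5 = (V + z) - 5 = -5 + V + z)
X(R, k) = -6 + 378*R (X(R, k) = -6 + 3*(126*R) = -6 + 378*R)
198017 + X(485, K(l(3), -19)) = 198017 + (-6 + 378*485) = 198017 + (-6 + 183330) = 198017 + 183324 = 381341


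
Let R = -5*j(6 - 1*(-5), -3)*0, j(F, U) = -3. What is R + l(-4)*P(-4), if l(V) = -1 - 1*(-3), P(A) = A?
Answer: -8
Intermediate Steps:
R = 0 (R = -5*(-3)*0 = 15*0 = 0)
l(V) = 2 (l(V) = -1 + 3 = 2)
R + l(-4)*P(-4) = 0 + 2*(-4) = 0 - 8 = -8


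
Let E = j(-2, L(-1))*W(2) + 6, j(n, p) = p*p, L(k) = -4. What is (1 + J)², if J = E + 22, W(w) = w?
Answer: 3721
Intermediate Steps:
j(n, p) = p²
E = 38 (E = (-4)²*2 + 6 = 16*2 + 6 = 32 + 6 = 38)
J = 60 (J = 38 + 22 = 60)
(1 + J)² = (1 + 60)² = 61² = 3721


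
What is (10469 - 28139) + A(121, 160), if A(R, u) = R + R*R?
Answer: -2908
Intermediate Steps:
A(R, u) = R + R**2
(10469 - 28139) + A(121, 160) = (10469 - 28139) + 121*(1 + 121) = -17670 + 121*122 = -17670 + 14762 = -2908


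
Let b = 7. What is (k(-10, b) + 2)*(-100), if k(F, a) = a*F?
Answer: 6800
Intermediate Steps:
k(F, a) = F*a
(k(-10, b) + 2)*(-100) = (-10*7 + 2)*(-100) = (-70 + 2)*(-100) = -68*(-100) = 6800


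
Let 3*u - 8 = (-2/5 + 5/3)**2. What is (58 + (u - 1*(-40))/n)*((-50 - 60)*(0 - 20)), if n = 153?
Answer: 529681768/4131 ≈ 1.2822e+5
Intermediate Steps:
u = 2161/675 (u = 8/3 + (-2/5 + 5/3)**2/3 = 8/3 + (19/15)**2/3 = 8/3 + (1/3)*(361/225) = 8/3 + 361/675 = 2161/675 ≈ 3.2015)
(58 + (u - 1*(-40))/n)*((-50 - 60)*(0 - 20)) = (58 + (2161/675 - 1*(-40))/153)*((-50 - 60)*(0 - 20)) = (58 + (2161/675 + 40)*(1/153))*(-110*(-20)) = (58 + (29161/675)*(1/153))*2200 = (58 + 29161/103275)*2200 = (6019111/103275)*2200 = 529681768/4131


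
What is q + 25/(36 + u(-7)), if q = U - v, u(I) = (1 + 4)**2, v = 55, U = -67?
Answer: -7417/61 ≈ -121.59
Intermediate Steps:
u(I) = 25 (u(I) = 5**2 = 25)
q = -122 (q = -67 - 1*55 = -67 - 55 = -122)
q + 25/(36 + u(-7)) = -122 + 25/(36 + 25) = -122 + 25/61 = -7417/61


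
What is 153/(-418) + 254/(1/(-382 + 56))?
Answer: -34612225/418 ≈ -82804.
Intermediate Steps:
153/(-418) + 254/(1/(-382 + 56)) = 153*(-1/418) + 254/(1/(-326)) = -153/418 + 254/(-1/326) = -153/418 + 254*(-326) = -153/418 - 82804 = -34612225/418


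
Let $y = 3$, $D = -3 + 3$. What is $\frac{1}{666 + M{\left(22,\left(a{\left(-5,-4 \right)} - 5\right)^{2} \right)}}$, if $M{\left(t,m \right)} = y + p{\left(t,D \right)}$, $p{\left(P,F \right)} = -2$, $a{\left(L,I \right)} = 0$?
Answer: $\frac{1}{667} \approx 0.0014993$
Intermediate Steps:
$D = 0$
$M{\left(t,m \right)} = 1$ ($M{\left(t,m \right)} = 3 - 2 = 1$)
$\frac{1}{666 + M{\left(22,\left(a{\left(-5,-4 \right)} - 5\right)^{2} \right)}} = \frac{1}{666 + 1} = \frac{1}{667}$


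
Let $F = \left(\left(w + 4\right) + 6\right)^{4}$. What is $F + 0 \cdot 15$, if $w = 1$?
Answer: $14641$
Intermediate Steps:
$F = 14641$ ($F = \left(\left(1 + 4\right) + 6\right)^{4} = \left(5 + 6\right)^{4} = 11^{4} = 14641$)
$F + 0 \cdot 15 = 14641 + 0 \cdot 15 = 14641 + 0 = 14641$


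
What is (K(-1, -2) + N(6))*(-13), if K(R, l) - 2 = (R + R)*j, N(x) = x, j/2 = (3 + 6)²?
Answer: 4108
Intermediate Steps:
j = 162 (j = 2*(3 + 6)² = 2*9² = 2*81 = 162)
K(R, l) = 2 + 324*R (K(R, l) = 2 + (R + R)*162 = 2 + (2*R)*162 = 2 + 324*R)
(K(-1, -2) + N(6))*(-13) = ((2 + 324*(-1)) + 6)*(-13) = ((2 - 324) + 6)*(-13) = (-322 + 6)*(-13) = -316*(-13) = 4108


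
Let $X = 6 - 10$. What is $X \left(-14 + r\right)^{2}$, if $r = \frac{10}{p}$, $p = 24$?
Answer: $- \frac{26569}{36} \approx -738.03$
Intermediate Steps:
$X = -4$ ($X = 6 - 10 = -4$)
$r = \frac{5}{12}$ ($r = \frac{10}{24} = 10 \cdot \frac{1}{24} = \frac{5}{12} \approx 0.41667$)
$X \left(-14 + r\right)^{2} = - 4 \left(-14 + \frac{5}{12}\right)^{2} = - 4 \left(- \frac{163}{12}\right)^{2} = \left(-4\right) \frac{26569}{144} = - \frac{26569}{36}$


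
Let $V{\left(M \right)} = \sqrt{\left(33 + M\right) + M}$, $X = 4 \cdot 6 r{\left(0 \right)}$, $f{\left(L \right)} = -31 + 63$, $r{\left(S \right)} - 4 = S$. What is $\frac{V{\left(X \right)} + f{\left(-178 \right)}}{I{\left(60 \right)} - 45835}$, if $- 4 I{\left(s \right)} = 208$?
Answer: $- \frac{47}{45887} \approx -0.0010243$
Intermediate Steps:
$r{\left(S \right)} = 4 + S$
$f{\left(L \right)} = 32$
$X = 96$ ($X = 4 \cdot 6 \left(4 + 0\right) = 24 \cdot 4 = 96$)
$I{\left(s \right)} = -52$ ($I{\left(s \right)} = \left(- \frac{1}{4}\right) 208 = -52$)
$V{\left(M \right)} = \sqrt{33 + 2 M}$
$\frac{V{\left(X \right)} + f{\left(-178 \right)}}{I{\left(60 \right)} - 45835} = \frac{\sqrt{33 + 2 \cdot 96} + 32}{-52 - 45835} = \frac{\sqrt{33 + 192} + 32}{-45887} = \left(\sqrt{225} + 32\right) \left(- \frac{1}{45887}\right) = \left(15 + 32\right) \left(- \frac{1}{45887}\right) = 47 \left(- \frac{1}{45887}\right) = - \frac{47}{45887}$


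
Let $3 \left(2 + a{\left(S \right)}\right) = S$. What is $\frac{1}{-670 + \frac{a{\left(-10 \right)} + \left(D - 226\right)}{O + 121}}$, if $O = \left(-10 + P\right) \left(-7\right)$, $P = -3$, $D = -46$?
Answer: $- \frac{159}{106738} \approx -0.0014896$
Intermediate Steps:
$a{\left(S \right)} = -2 + \frac{S}{3}$
$O = 91$ ($O = \left(-10 - 3\right) \left(-7\right) = \left(-13\right) \left(-7\right) = 91$)
$\frac{1}{-670 + \frac{a{\left(-10 \right)} + \left(D - 226\right)}{O + 121}} = \frac{1}{-670 + \frac{\left(-2 + \frac{1}{3} \left(-10\right)\right) - 272}{91 + 121}} = \frac{1}{-670 + \frac{\left(-2 - \frac{10}{3}\right) - 272}{212}} = \frac{1}{-670 + \left(- \frac{16}{3} - 272\right) \frac{1}{212}} = \frac{1}{-670 - \frac{208}{159}} = \frac{1}{- \frac{106738}{159}} = - \frac{159}{106738}$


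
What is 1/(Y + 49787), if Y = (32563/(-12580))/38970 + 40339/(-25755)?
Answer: 49514502600/2465100985123057 ≈ 2.0086e-5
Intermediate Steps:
Y = -77555823143/49514502600 (Y = (32563*(-1/12580))*(1/38970) + 40339*(-1/25755) = -32563/12580*1/38970 - 40339/25755 = -32563/490242600 - 40339/25755 = -77555823143/49514502600 ≈ -1.5663)
1/(Y + 49787) = 1/(-77555823143/49514502600 + 49787) = 1/(2465100985123057/49514502600) = 49514502600/2465100985123057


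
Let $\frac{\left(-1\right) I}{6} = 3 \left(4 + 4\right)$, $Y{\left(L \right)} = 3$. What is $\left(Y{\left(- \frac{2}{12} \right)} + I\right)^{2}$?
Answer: $19881$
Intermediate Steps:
$I = -144$ ($I = - 6 \cdot 3 \left(4 + 4\right) = - 6 \cdot 3 \cdot 8 = \left(-6\right) 24 = -144$)
$\left(Y{\left(- \frac{2}{12} \right)} + I\right)^{2} = \left(3 - 144\right)^{2} = \left(-141\right)^{2} = 19881$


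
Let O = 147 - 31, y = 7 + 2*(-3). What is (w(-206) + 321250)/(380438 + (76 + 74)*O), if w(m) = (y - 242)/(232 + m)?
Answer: 8352259/10343788 ≈ 0.80747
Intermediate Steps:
y = 1 (y = 7 - 6 = 1)
w(m) = -241/(232 + m) (w(m) = (1 - 242)/(232 + m) = -241/(232 + m))
O = 116
(w(-206) + 321250)/(380438 + (76 + 74)*O) = (-241/(232 - 206) + 321250)/(380438 + (76 + 74)*116) = (-241/26 + 321250)/(380438 + 150*116) = (-241*1/26 + 321250)/(380438 + 17400) = (-241/26 + 321250)/397838 = (8352259/26)*(1/397838) = 8352259/10343788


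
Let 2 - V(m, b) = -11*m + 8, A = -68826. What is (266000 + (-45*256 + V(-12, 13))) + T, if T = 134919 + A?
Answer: 320435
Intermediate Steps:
V(m, b) = -6 + 11*m (V(m, b) = 2 - (-11*m + 8) = 2 - (8 - 11*m) = 2 + (-8 + 11*m) = -6 + 11*m)
T = 66093 (T = 134919 - 68826 = 66093)
(266000 + (-45*256 + V(-12, 13))) + T = (266000 + (-45*256 + (-6 + 11*(-12)))) + 66093 = (266000 + (-11520 + (-6 - 132))) + 66093 = (266000 + (-11520 - 138)) + 66093 = (266000 - 11658) + 66093 = 254342 + 66093 = 320435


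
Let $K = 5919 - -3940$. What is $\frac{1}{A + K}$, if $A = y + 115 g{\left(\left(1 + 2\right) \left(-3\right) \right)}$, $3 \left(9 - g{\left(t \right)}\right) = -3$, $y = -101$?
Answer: $\frac{1}{10908} \approx 9.1676 \cdot 10^{-5}$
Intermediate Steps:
$g{\left(t \right)} = 10$ ($g{\left(t \right)} = 9 - -1 = 9 + 1 = 10$)
$K = 9859$ ($K = 5919 + 3940 = 9859$)
$A = 1049$ ($A = -101 + 115 \cdot 10 = -101 + 1150 = 1049$)
$\frac{1}{A + K} = \frac{1}{1049 + 9859} = \frac{1}{10908}$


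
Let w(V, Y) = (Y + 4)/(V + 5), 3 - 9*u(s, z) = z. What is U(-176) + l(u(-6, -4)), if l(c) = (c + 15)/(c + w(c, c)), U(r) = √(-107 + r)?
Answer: 7384/751 + I*√283 ≈ 9.8322 + 16.823*I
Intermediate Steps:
u(s, z) = ⅓ - z/9
w(V, Y) = (4 + Y)/(5 + V)
l(c) = (15 + c)/(c + (4 + c)/(5 + c)) (l(c) = (c + 15)/(c + (4 + c)/(5 + c)) = (15 + c)/(c + (4 + c)/(5 + c)))
U(-176) + l(u(-6, -4)) = √(-107 - 176) + (5 + (⅓ - ⅑*(-4)))*(15 + (⅓ - ⅑*(-4)))/(4 + (⅓ - ⅑*(-4)) + (⅓ - ⅑*(-4))*(5 + (⅓ - ⅑*(-4)))) = √(-283) + (5 + (⅓ + 4/9))*(15 + (⅓ + 4/9))/(4 + (⅓ + 4/9) + (⅓ + 4/9)*(5 + (⅓ + 4/9))) = I*√283 + (5 + 7/9)*(15 + 7/9)/(4 + 7/9 + 7*(5 + 7/9)/9) = I*√283 + (52/9)*(142/9)/(4 + 7/9 + (7/9)*(52/9)) = I*√283 + (52/9)*(142/9)/(4 + 7/9 + 364/81) = I*√283 + (52/9)*(142/9)/(751/81) = I*√283 + (81/751)*(52/9)*(142/9) = I*√283 + 7384/751 = 7384/751 + I*√283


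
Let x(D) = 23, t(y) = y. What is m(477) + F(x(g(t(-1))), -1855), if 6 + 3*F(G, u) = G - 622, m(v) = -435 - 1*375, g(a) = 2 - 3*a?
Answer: -3035/3 ≈ -1011.7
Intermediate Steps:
m(v) = -810 (m(v) = -435 - 375 = -810)
F(G, u) = -628/3 + G/3 (F(G, u) = -2 + (G - 622)/3 = -2 + (-622 + G)/3 = -2 + (-622/3 + G/3) = -628/3 + G/3)
m(477) + F(x(g(t(-1))), -1855) = -810 + (-628/3 + (1/3)*23) = -810 + (-628/3 + 23/3) = -810 - 605/3 = -3035/3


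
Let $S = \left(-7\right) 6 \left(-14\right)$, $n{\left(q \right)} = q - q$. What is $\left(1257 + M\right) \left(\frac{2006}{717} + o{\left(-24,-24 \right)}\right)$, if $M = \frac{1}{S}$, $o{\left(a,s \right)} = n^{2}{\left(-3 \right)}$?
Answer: $\frac{741334351}{210798} \approx 3516.8$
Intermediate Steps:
$n{\left(q \right)} = 0$
$o{\left(a,s \right)} = 0$ ($o{\left(a,s \right)} = 0^{2} = 0$)
$S = 588$ ($S = \left(-42\right) \left(-14\right) = 588$)
$M = \frac{1}{588} \approx 0.0017007$
$\left(1257 + M\right) \left(\frac{2006}{717} + o{\left(-24,-24 \right)}\right) = \left(1257 + \frac{1}{588}\right) \left(\frac{2006}{717} + 0\right) = \frac{739117 \left(2006 \cdot \frac{1}{717} + 0\right)}{588} = \frac{739117 \left(\frac{2006}{717} + 0\right)}{588} = \frac{739117}{588} \cdot \frac{2006}{717} = \frac{741334351}{210798}$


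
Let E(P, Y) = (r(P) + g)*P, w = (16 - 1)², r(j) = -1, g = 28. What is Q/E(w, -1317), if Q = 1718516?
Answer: 1718516/6075 ≈ 282.88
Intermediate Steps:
w = 225 (w = 15² = 225)
E(P, Y) = 27*P (E(P, Y) = (-1 + 28)*P = 27*P)
Q/E(w, -1317) = 1718516/((27*225)) = 1718516/6075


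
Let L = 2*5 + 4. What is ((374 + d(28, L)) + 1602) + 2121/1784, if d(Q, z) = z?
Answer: 3552281/1784 ≈ 1991.2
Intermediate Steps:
L = 14 (L = 10 + 4 = 14)
((374 + d(28, L)) + 1602) + 2121/1784 = ((374 + 14) + 1602) + 2121/1784 = (388 + 1602) + 2121*(1/1784) = 1990 + 2121/1784 = 3552281/1784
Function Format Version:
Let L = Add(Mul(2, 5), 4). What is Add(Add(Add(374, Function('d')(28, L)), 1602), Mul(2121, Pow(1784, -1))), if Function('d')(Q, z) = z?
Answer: Rational(3552281, 1784) ≈ 1991.2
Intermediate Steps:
L = 14 (L = Add(10, 4) = 14)
Add(Add(Add(374, Function('d')(28, L)), 1602), Mul(2121, Pow(1784, -1))) = Add(Add(Add(374, 14), 1602), Mul(2121, Pow(1784, -1))) = Add(Add(388, 1602), Mul(2121, Rational(1, 1784))) = Add(1990, Rational(2121, 1784)) = Rational(3552281, 1784)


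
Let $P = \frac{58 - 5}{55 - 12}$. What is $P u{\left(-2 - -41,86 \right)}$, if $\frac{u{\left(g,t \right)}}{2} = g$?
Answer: $\frac{4134}{43} \approx 96.14$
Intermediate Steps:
$u{\left(g,t \right)} = 2 g$
$P = \frac{53}{43} \approx 1.2326$
$P u{\left(-2 - -41,86 \right)} = \frac{53 \cdot 2 \left(-2 - -41\right)}{43} = \frac{53 \cdot 2 \left(-2 + 41\right)}{43} = \frac{53 \cdot 2 \cdot 39}{43} = \frac{53}{43} \cdot 78 = \frac{4134}{43}$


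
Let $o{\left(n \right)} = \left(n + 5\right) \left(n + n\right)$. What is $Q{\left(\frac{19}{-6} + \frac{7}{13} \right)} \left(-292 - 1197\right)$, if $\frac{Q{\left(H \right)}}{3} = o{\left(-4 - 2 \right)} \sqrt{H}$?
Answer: $- \frac{8934 i \sqrt{15990}}{13} \approx - 86901.0 i$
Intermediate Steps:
$o{\left(n \right)} = 2 n \left(5 + n\right)$ ($o{\left(n \right)} = \left(5 + n\right) 2 n = 2 n \left(5 + n\right)$)
$Q{\left(H \right)} = 36 \sqrt{H}$ ($Q{\left(H \right)} = 3 \cdot 2 \left(-4 - 2\right) \left(5 - 6\right) \sqrt{H} = 3 \cdot 2 \left(-6\right) \left(5 - 6\right) \sqrt{H} = 3 \cdot 2 \left(-6\right) \left(-1\right) \sqrt{H} = 3 \cdot 12 \sqrt{H} = 36 \sqrt{H}$)
$Q{\left(\frac{19}{-6} + \frac{7}{13} \right)} \left(-292 - 1197\right) = 36 \sqrt{\frac{19}{-6} + \frac{7}{13}} \left(-292 - 1197\right) = 36 \sqrt{19 \left(- \frac{1}{6}\right) + 7 \cdot \frac{1}{13}} \left(-1489\right) = 36 \sqrt{- \frac{19}{6} + \frac{7}{13}} \left(-1489\right) = 36 \sqrt{- \frac{205}{78}} \left(-1489\right) = 36 \frac{i \sqrt{15990}}{78} \left(-1489\right) = \frac{6 i \sqrt{15990}}{13} \left(-1489\right) = - \frac{8934 i \sqrt{15990}}{13}$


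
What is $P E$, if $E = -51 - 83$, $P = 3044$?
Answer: $-407896$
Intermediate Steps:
$E = -134$
$P E = 3044 \left(-134\right) = -407896$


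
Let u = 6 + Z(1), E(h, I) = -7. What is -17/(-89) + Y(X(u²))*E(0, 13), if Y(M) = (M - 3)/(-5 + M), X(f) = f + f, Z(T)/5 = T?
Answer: -144868/21093 ≈ -6.8681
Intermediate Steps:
Z(T) = 5*T
u = 11 (u = 6 + 5*1 = 6 + 5 = 11)
X(f) = 2*f
Y(M) = (-3 + M)/(-5 + M)
-17/(-89) + Y(X(u²))*E(0, 13) = -17/(-89) + ((-3 + 2*11²)/(-5 + 2*11²))*(-7) = -17*(-1/89) + ((-3 + 2*121)/(-5 + 2*121))*(-7) = 17/89 + ((-3 + 242)/(-5 + 242))*(-7) = 17/89 + (239/237)*(-7) = 17/89 - 1673/237 = -144868/21093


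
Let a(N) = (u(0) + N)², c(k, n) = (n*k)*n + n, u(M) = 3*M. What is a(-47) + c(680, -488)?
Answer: 161939641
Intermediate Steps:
c(k, n) = n + k*n² (c(k, n) = (k*n)*n + n = k*n² + n = n + k*n²)
a(N) = N² (a(N) = (3*0 + N)² = (0 + N)² = N²)
a(-47) + c(680, -488) = (-47)² - 488*(1 + 680*(-488)) = 2209 - 488*(1 - 331840) = 2209 - 488*(-331839) = 2209 + 161937432 = 161939641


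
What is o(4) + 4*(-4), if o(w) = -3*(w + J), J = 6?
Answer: -46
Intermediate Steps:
o(w) = -18 - 3*w (o(w) = -3*(w + 6) = -3*(6 + w) = -18 - 3*w)
o(4) + 4*(-4) = (-18 - 3*4) + 4*(-4) = (-18 - 12) - 16 = -30 - 16 = -46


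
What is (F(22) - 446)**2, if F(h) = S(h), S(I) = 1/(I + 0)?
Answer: 96255721/484 ≈ 1.9888e+5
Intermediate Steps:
S(I) = 1/I
F(h) = 1/h
(F(22) - 446)**2 = (1/22 - 446)**2 = (-9811/22)**2 = 96255721/484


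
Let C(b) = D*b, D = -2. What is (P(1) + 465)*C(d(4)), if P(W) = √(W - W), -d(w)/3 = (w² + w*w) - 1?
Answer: 86490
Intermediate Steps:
d(w) = 3 - 6*w² (d(w) = -3*((w² + w*w) - 1) = -3*((w² + w²) - 1) = -3*(2*w² - 1) = -3*(-1 + 2*w²) = 3 - 6*w²)
C(b) = -2*b
P(W) = 0 (P(W) = √0 = 0)
(P(1) + 465)*C(d(4)) = (0 + 465)*(-2*(3 - 6*4²)) = 465*(-2*(3 - 6*16)) = 465*(-2*(3 - 96)) = 465*(-2*(-93)) = 465*186 = 86490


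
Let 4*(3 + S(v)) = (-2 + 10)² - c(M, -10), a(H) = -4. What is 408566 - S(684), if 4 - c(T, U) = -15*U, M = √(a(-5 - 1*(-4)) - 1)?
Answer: 817033/2 ≈ 4.0852e+5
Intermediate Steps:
M = I*√5 (M = √(-4 - 1) = √(-5) = I*√5 ≈ 2.2361*I)
c(T, U) = 4 + 15*U (c(T, U) = 4 - (-15)*U = 4 + 15*U)
S(v) = 99/2 (S(v) = -3 + ((-2 + 10)² - (4 + 15*(-10)))/4 = -3 + (8² - (4 - 150))/4 = -3 + (64 - 1*(-146))/4 = -3 + (64 + 146)/4 = -3 + (¼)*210 = -3 + 105/2 = 99/2)
408566 - S(684) = 408566 - 1*99/2 = 408566 - 99/2 = 817033/2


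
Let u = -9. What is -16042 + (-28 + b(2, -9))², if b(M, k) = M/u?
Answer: -1234886/81 ≈ -15246.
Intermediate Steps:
b(M, k) = -M/9 (b(M, k) = M/(-9) = M*(-⅑) = -M/9)
-16042 + (-28 + b(2, -9))² = -16042 + (-28 - ⅑*2)² = -16042 + (-28 - 2/9)² = -16042 + (-254/9)² = -16042 + 64516/81 = -1234886/81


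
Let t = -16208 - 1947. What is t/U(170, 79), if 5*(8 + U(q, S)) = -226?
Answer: 90775/266 ≈ 341.26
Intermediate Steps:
U(q, S) = -266/5 (U(q, S) = -8 + (⅕)*(-226) = -8 - 226/5 = -266/5)
t = -18155
t/U(170, 79) = -18155/(-266/5) = -18155*(-5/266) = 90775/266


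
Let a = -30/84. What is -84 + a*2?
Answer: -593/7 ≈ -84.714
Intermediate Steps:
a = -5/14 (a = -30*1/84 = -5/14 ≈ -0.35714)
-84 + a*2 = -84 - 5/14*2 = -84 - 5/7 = -593/7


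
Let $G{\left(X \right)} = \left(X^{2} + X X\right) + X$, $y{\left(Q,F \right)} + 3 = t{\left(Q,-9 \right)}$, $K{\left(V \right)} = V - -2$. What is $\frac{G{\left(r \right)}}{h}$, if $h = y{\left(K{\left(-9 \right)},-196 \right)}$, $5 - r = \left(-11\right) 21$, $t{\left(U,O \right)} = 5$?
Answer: $55814$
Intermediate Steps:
$K{\left(V \right)} = 2 + V$ ($K{\left(V \right)} = V + 2 = 2 + V$)
$r = 236$ ($r = 5 - \left(-11\right) 21 = 5 - -231 = 5 + 231 = 236$)
$y{\left(Q,F \right)} = 2$ ($y{\left(Q,F \right)} = -3 + 5 = 2$)
$h = 2$
$G{\left(X \right)} = X + 2 X^{2}$ ($G{\left(X \right)} = \left(X^{2} + X^{2}\right) + X = 2 X^{2} + X = X + 2 X^{2}$)
$\frac{G{\left(r \right)}}{h} = \frac{236 \left(1 + 2 \cdot 236\right)}{2} = 236 \left(1 + 472\right) \frac{1}{2} = 236 \cdot 473 \cdot \frac{1}{2} = 111628 \cdot \frac{1}{2} = 55814$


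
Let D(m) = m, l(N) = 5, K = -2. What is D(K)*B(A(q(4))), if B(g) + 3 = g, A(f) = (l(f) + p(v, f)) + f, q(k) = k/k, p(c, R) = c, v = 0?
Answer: -6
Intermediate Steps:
q(k) = 1
A(f) = 5 + f (A(f) = (5 + 0) + f = 5 + f)
B(g) = -3 + g
D(K)*B(A(q(4))) = -2*(-3 + (5 + 1)) = -2*(-3 + 6) = -2*3 = -6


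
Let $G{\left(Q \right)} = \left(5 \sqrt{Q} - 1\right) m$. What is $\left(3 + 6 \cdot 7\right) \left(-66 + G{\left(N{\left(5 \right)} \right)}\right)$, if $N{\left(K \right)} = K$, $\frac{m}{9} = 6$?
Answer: $-5400 + 12150 \sqrt{5} \approx 21768.0$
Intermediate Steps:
$m = 54$ ($m = 9 \cdot 6 = 54$)
$G{\left(Q \right)} = -54 + 270 \sqrt{Q}$ ($G{\left(Q \right)} = \left(5 \sqrt{Q} - 1\right) 54 = \left(-1 + 5 \sqrt{Q}\right) 54 = -54 + 270 \sqrt{Q}$)
$\left(3 + 6 \cdot 7\right) \left(-66 + G{\left(N{\left(5 \right)} \right)}\right) = \left(3 + 6 \cdot 7\right) \left(-66 - \left(54 - 270 \sqrt{5}\right)\right) = \left(3 + 42\right) \left(-120 + 270 \sqrt{5}\right) = 45 \left(-120 + 270 \sqrt{5}\right) = -5400 + 12150 \sqrt{5}$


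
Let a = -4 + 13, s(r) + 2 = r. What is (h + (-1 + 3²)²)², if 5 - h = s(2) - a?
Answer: 6084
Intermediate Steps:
s(r) = -2 + r
a = 9
h = 14 (h = 5 - ((-2 + 2) - 1*9) = 5 - (0 - 9) = 5 - 1*(-9) = 5 + 9 = 14)
(h + (-1 + 3²)²)² = (14 + (-1 + 3²)²)² = (14 + (-1 + 9)²)² = (14 + 8²)² = (14 + 64)² = 78² = 6084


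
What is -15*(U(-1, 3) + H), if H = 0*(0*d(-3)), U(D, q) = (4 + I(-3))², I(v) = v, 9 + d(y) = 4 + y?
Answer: -15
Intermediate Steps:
d(y) = -5 + y (d(y) = -9 + (4 + y) = -5 + y)
U(D, q) = 1 (U(D, q) = (4 - 3)² = 1² = 1)
H = 0 (H = 0*(0*(-5 - 3)) = 0*(0*(-8)) = 0*0 = 0)
-15*(U(-1, 3) + H) = -15*(1 + 0) = -15*1 = -15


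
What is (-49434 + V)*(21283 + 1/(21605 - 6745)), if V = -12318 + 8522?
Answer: -1683480623063/1486 ≈ -1.1329e+9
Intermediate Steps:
V = -3796
(-49434 + V)*(21283 + 1/(21605 - 6745)) = (-49434 - 3796)*(21283 + 1/(21605 - 6745)) = -53230*(21283 + 1/14860) = -53230*316265381/14860 = -1683480623063/1486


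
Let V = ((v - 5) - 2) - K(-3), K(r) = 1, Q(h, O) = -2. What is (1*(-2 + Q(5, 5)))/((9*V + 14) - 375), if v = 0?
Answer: 4/433 ≈ 0.0092379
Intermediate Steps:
V = -8 (V = ((0 - 5) - 2) - 1*1 = (-5 - 2) - 1 = -7 - 1 = -8)
(1*(-2 + Q(5, 5)))/((9*V + 14) - 375) = (1*(-2 - 2))/((9*(-8) + 14) - 375) = (1*(-4))/((-72 + 14) - 375) = -4/(-58 - 375) = -4/(-433) = -4*(-1/433) = 4/433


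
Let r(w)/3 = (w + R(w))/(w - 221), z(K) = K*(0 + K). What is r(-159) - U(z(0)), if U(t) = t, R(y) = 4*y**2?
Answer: -60579/76 ≈ -797.09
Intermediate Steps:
z(K) = K**2 (z(K) = K*K = K**2)
r(w) = 3*(w + 4*w**2)/(-221 + w) (r(w) = 3*((w + 4*w**2)/(w - 221)) = 3*((w + 4*w**2)/(-221 + w)) = 3*(w + 4*w**2)/(-221 + w))
r(-159) - U(z(0)) = 3*(-159)*(1 + 4*(-159))/(-221 - 159) - 1*0**2 = 3*(-159)*(1 - 636)/(-380) - 1*0 = 3*(-159)*(-1/380)*(-635) + 0 = -60579/76 + 0 = -60579/76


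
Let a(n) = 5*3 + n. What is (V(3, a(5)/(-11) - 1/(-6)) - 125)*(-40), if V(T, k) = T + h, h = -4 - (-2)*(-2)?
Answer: 5200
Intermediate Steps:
a(n) = 15 + n
h = -8 (h = -4 - 1*4 = -4 - 4 = -8)
V(T, k) = -8 + T (V(T, k) = T - 8 = -8 + T)
(V(3, a(5)/(-11) - 1/(-6)) - 125)*(-40) = ((-8 + 3) - 125)*(-40) = (-5 - 125)*(-40) = -130*(-40) = 5200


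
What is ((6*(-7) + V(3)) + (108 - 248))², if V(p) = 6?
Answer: 30976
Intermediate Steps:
((6*(-7) + V(3)) + (108 - 248))² = ((6*(-7) + 6) + (108 - 248))² = ((-42 + 6) - 140)² = (-36 - 140)² = (-176)² = 30976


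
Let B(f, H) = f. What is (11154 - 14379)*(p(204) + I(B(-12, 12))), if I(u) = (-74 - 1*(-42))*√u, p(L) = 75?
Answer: -241875 + 206400*I*√3 ≈ -2.4188e+5 + 3.575e+5*I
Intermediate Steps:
I(u) = -32*√u (I(u) = (-74 + 42)*√u = -32*√u)
(11154 - 14379)*(p(204) + I(B(-12, 12))) = (11154 - 14379)*(75 - 64*I*√3) = -3225*(75 - 64*I*√3) = -241875 + 206400*I*√3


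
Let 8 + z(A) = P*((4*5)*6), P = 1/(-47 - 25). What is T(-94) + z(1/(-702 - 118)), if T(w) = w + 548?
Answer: 1333/3 ≈ 444.33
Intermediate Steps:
T(w) = 548 + w
P = -1/72 (P = 1/(-72) = -1/72 ≈ -0.013889)
z(A) = -29/3 (z(A) = -8 - 4*5*6/72 = -8 - 5*6/18 = -8 - 1/72*120 = -8 - 5/3 = -29/3)
T(-94) + z(1/(-702 - 118)) = (548 - 94) - 29/3 = 454 - 29/3 = 1333/3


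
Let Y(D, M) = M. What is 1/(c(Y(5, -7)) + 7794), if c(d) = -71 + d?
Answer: 1/7716 ≈ 0.00012960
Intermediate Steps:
1/(c(Y(5, -7)) + 7794) = 1/((-71 - 7) + 7794) = 1/(-78 + 7794) = 1/7716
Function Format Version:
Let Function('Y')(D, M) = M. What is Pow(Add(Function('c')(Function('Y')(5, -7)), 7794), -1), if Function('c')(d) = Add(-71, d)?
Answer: Rational(1, 7716) ≈ 0.00012960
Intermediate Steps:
Pow(Add(Function('c')(Function('Y')(5, -7)), 7794), -1) = Pow(Add(Add(-71, -7), 7794), -1) = Pow(Add(-78, 7794), -1) = Pow(7716, -1) = Rational(1, 7716)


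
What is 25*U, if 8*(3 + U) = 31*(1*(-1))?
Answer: -1375/8 ≈ -171.88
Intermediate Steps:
U = -55/8 (U = -3 + (31*(1*(-1)))/8 = -3 + (31*(-1))/8 = -3 + (⅛)*(-31) = -3 - 31/8 = -55/8 ≈ -6.8750)
25*U = 25*(-55/8) = -1375/8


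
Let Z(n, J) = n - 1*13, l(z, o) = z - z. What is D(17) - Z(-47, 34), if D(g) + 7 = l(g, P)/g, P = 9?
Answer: 53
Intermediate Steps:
l(z, o) = 0
Z(n, J) = -13 + n (Z(n, J) = n - 13 = -13 + n)
D(g) = -7 (D(g) = -7 + 0/g = -7 + 0 = -7)
D(17) - Z(-47, 34) = -7 - (-13 - 47) = -7 - 1*(-60) = -7 + 60 = 53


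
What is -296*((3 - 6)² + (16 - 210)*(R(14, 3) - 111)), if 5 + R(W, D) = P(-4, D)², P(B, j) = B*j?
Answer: 1605208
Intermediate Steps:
R(W, D) = -5 + 16*D² (R(W, D) = -5 + (-4*D)² = -5 + 16*D²)
-296*((3 - 6)² + (16 - 210)*(R(14, 3) - 111)) = -296*((3 - 6)² + (16 - 210)*((-5 + 16*3²) - 111)) = -296*((-3)² - 194*((-5 + 16*9) - 111)) = -296*(9 - 194*((-5 + 144) - 111)) = -296*(9 - 194*(139 - 111)) = -296*(9 - 194*28) = -296*(9 - 5432) = -296*(-5423) = 1605208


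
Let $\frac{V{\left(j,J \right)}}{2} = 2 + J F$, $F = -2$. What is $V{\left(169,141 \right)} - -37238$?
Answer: $36678$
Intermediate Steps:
$V{\left(j,J \right)} = 4 - 4 J$ ($V{\left(j,J \right)} = 2 \left(2 + J \left(-2\right)\right) = 2 \left(2 - 2 J\right) = 4 - 4 J$)
$V{\left(169,141 \right)} - -37238 = \left(4 - 564\right) - -37238 = \left(4 - 564\right) + 37238 = -560 + 37238 = 36678$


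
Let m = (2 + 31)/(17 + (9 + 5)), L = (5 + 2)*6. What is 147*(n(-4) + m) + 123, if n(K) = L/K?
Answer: -78369/62 ≈ -1264.0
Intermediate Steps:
L = 42 (L = 7*6 = 42)
n(K) = 42/K
m = 33/31 (m = 33/(17 + 14) = 33/31 ≈ 1.0645)
147*(n(-4) + m) + 123 = 147*(42/(-4) + 33/31) + 123 = 147*(42*(-¼) + 33/31) + 123 = 147*(-21/2 + 33/31) + 123 = 147*(-585/62) + 123 = -85995/62 + 123 = -78369/62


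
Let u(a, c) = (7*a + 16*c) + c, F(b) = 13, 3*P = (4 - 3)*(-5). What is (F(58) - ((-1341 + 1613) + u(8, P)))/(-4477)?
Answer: 860/13431 ≈ 0.064031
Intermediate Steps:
P = -5/3 (P = ((4 - 3)*(-5))/3 = (1*(-5))/3 = (⅓)*(-5) = -5/3 ≈ -1.6667)
u(a, c) = 7*a + 17*c
(F(58) - ((-1341 + 1613) + u(8, P)))/(-4477) = (13 - ((-1341 + 1613) + (7*8 + 17*(-5/3))))/(-4477) = (13 - (272 + (56 - 85/3)))*(-1/4477) = (13 - (272 + 83/3))*(-1/4477) = (13 - 1*899/3)*(-1/4477) = (13 - 899/3)*(-1/4477) = -860/3*(-1/4477) = 860/13431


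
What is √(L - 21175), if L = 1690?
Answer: 3*I*√2165 ≈ 139.59*I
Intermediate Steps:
√(L - 21175) = √(1690 - 21175) = √(-19485) = 3*I*√2165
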